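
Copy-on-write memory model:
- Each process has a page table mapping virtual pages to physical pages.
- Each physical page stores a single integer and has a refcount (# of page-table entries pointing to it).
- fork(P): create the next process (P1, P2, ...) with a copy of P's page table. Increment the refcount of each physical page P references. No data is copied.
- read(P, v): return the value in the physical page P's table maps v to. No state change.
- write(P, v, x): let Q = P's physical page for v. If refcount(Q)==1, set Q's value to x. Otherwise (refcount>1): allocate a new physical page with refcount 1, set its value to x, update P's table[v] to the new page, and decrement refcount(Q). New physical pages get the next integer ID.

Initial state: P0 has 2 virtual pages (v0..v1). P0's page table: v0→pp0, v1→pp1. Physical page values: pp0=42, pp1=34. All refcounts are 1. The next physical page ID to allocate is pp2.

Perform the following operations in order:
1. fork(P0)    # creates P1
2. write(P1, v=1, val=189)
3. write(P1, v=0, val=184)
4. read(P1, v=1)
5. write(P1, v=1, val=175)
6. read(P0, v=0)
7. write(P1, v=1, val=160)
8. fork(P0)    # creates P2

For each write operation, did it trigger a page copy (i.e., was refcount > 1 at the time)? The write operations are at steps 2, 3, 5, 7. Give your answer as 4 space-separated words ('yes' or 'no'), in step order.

Op 1: fork(P0) -> P1. 2 ppages; refcounts: pp0:2 pp1:2
Op 2: write(P1, v1, 189). refcount(pp1)=2>1 -> COPY to pp2. 3 ppages; refcounts: pp0:2 pp1:1 pp2:1
Op 3: write(P1, v0, 184). refcount(pp0)=2>1 -> COPY to pp3. 4 ppages; refcounts: pp0:1 pp1:1 pp2:1 pp3:1
Op 4: read(P1, v1) -> 189. No state change.
Op 5: write(P1, v1, 175). refcount(pp2)=1 -> write in place. 4 ppages; refcounts: pp0:1 pp1:1 pp2:1 pp3:1
Op 6: read(P0, v0) -> 42. No state change.
Op 7: write(P1, v1, 160). refcount(pp2)=1 -> write in place. 4 ppages; refcounts: pp0:1 pp1:1 pp2:1 pp3:1
Op 8: fork(P0) -> P2. 4 ppages; refcounts: pp0:2 pp1:2 pp2:1 pp3:1

yes yes no no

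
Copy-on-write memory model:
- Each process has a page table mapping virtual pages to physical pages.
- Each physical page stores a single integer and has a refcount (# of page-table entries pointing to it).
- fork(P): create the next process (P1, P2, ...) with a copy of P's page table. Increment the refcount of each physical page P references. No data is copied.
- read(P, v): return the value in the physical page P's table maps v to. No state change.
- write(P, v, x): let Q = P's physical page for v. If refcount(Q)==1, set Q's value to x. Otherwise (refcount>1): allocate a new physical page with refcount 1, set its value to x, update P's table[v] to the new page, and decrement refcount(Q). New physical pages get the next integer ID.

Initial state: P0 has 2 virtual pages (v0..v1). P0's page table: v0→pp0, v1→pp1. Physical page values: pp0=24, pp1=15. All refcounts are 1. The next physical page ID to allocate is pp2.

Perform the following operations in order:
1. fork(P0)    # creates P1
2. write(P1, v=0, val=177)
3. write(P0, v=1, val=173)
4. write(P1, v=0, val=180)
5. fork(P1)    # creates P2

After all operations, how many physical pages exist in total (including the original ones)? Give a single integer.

Op 1: fork(P0) -> P1. 2 ppages; refcounts: pp0:2 pp1:2
Op 2: write(P1, v0, 177). refcount(pp0)=2>1 -> COPY to pp2. 3 ppages; refcounts: pp0:1 pp1:2 pp2:1
Op 3: write(P0, v1, 173). refcount(pp1)=2>1 -> COPY to pp3. 4 ppages; refcounts: pp0:1 pp1:1 pp2:1 pp3:1
Op 4: write(P1, v0, 180). refcount(pp2)=1 -> write in place. 4 ppages; refcounts: pp0:1 pp1:1 pp2:1 pp3:1
Op 5: fork(P1) -> P2. 4 ppages; refcounts: pp0:1 pp1:2 pp2:2 pp3:1

Answer: 4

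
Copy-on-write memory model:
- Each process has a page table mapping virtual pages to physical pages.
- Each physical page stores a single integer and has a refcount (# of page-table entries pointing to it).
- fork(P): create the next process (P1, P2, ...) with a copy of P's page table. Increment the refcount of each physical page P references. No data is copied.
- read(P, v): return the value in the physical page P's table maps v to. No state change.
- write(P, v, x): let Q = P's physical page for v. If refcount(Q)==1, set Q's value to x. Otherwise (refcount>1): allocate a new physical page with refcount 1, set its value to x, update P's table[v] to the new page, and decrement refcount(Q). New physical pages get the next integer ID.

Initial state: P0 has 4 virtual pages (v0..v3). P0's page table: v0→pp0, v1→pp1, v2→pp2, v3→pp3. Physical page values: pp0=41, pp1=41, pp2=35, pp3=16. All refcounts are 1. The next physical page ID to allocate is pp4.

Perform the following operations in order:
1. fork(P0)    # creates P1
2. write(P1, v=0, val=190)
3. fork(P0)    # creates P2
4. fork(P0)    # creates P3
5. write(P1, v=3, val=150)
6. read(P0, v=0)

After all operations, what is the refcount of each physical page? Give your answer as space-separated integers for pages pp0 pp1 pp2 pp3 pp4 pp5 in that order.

Answer: 3 4 4 3 1 1

Derivation:
Op 1: fork(P0) -> P1. 4 ppages; refcounts: pp0:2 pp1:2 pp2:2 pp3:2
Op 2: write(P1, v0, 190). refcount(pp0)=2>1 -> COPY to pp4. 5 ppages; refcounts: pp0:1 pp1:2 pp2:2 pp3:2 pp4:1
Op 3: fork(P0) -> P2. 5 ppages; refcounts: pp0:2 pp1:3 pp2:3 pp3:3 pp4:1
Op 4: fork(P0) -> P3. 5 ppages; refcounts: pp0:3 pp1:4 pp2:4 pp3:4 pp4:1
Op 5: write(P1, v3, 150). refcount(pp3)=4>1 -> COPY to pp5. 6 ppages; refcounts: pp0:3 pp1:4 pp2:4 pp3:3 pp4:1 pp5:1
Op 6: read(P0, v0) -> 41. No state change.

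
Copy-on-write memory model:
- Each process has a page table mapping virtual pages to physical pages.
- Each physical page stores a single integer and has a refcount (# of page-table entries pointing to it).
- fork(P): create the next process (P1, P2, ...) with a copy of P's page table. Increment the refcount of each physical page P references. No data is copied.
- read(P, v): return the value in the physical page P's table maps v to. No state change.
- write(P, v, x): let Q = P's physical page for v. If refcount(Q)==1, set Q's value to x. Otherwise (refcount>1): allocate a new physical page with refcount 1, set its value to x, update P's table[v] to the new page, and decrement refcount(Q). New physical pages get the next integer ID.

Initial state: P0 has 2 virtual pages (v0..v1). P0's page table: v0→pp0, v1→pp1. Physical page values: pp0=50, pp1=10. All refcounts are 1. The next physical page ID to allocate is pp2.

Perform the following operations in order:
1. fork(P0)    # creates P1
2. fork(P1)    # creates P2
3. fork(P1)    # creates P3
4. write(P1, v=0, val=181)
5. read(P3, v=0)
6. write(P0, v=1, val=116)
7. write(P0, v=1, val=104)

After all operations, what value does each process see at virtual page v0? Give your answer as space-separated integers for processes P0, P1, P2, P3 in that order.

Answer: 50 181 50 50

Derivation:
Op 1: fork(P0) -> P1. 2 ppages; refcounts: pp0:2 pp1:2
Op 2: fork(P1) -> P2. 2 ppages; refcounts: pp0:3 pp1:3
Op 3: fork(P1) -> P3. 2 ppages; refcounts: pp0:4 pp1:4
Op 4: write(P1, v0, 181). refcount(pp0)=4>1 -> COPY to pp2. 3 ppages; refcounts: pp0:3 pp1:4 pp2:1
Op 5: read(P3, v0) -> 50. No state change.
Op 6: write(P0, v1, 116). refcount(pp1)=4>1 -> COPY to pp3. 4 ppages; refcounts: pp0:3 pp1:3 pp2:1 pp3:1
Op 7: write(P0, v1, 104). refcount(pp3)=1 -> write in place. 4 ppages; refcounts: pp0:3 pp1:3 pp2:1 pp3:1
P0: v0 -> pp0 = 50
P1: v0 -> pp2 = 181
P2: v0 -> pp0 = 50
P3: v0 -> pp0 = 50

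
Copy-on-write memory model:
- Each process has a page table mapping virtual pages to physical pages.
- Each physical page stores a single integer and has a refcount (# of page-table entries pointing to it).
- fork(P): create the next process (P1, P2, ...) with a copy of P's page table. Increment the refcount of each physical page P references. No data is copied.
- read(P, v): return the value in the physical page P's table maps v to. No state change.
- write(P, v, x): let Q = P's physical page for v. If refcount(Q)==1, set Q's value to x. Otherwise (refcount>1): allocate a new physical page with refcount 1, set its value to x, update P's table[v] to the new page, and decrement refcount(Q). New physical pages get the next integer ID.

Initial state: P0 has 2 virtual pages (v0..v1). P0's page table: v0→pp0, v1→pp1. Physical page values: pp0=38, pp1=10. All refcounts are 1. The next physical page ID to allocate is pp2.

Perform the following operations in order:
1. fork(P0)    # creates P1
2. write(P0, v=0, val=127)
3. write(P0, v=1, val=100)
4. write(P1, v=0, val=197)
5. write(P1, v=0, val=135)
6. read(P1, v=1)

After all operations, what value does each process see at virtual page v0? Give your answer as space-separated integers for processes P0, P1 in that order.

Answer: 127 135

Derivation:
Op 1: fork(P0) -> P1. 2 ppages; refcounts: pp0:2 pp1:2
Op 2: write(P0, v0, 127). refcount(pp0)=2>1 -> COPY to pp2. 3 ppages; refcounts: pp0:1 pp1:2 pp2:1
Op 3: write(P0, v1, 100). refcount(pp1)=2>1 -> COPY to pp3. 4 ppages; refcounts: pp0:1 pp1:1 pp2:1 pp3:1
Op 4: write(P1, v0, 197). refcount(pp0)=1 -> write in place. 4 ppages; refcounts: pp0:1 pp1:1 pp2:1 pp3:1
Op 5: write(P1, v0, 135). refcount(pp0)=1 -> write in place. 4 ppages; refcounts: pp0:1 pp1:1 pp2:1 pp3:1
Op 6: read(P1, v1) -> 10. No state change.
P0: v0 -> pp2 = 127
P1: v0 -> pp0 = 135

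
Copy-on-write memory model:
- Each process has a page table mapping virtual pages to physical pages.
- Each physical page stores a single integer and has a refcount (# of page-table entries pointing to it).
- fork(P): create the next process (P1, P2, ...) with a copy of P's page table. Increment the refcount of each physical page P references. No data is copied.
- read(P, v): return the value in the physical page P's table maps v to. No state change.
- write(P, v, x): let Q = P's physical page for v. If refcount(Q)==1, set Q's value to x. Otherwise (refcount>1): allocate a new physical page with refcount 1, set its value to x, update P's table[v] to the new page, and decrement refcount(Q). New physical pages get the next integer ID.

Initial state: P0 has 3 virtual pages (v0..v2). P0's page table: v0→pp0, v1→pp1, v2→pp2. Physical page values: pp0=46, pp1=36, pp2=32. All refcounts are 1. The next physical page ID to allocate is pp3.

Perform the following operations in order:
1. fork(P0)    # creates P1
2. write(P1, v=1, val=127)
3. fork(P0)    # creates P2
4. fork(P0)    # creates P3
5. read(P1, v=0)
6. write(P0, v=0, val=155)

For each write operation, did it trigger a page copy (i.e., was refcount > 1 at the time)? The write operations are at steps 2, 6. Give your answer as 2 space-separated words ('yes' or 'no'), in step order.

Op 1: fork(P0) -> P1. 3 ppages; refcounts: pp0:2 pp1:2 pp2:2
Op 2: write(P1, v1, 127). refcount(pp1)=2>1 -> COPY to pp3. 4 ppages; refcounts: pp0:2 pp1:1 pp2:2 pp3:1
Op 3: fork(P0) -> P2. 4 ppages; refcounts: pp0:3 pp1:2 pp2:3 pp3:1
Op 4: fork(P0) -> P3. 4 ppages; refcounts: pp0:4 pp1:3 pp2:4 pp3:1
Op 5: read(P1, v0) -> 46. No state change.
Op 6: write(P0, v0, 155). refcount(pp0)=4>1 -> COPY to pp4. 5 ppages; refcounts: pp0:3 pp1:3 pp2:4 pp3:1 pp4:1

yes yes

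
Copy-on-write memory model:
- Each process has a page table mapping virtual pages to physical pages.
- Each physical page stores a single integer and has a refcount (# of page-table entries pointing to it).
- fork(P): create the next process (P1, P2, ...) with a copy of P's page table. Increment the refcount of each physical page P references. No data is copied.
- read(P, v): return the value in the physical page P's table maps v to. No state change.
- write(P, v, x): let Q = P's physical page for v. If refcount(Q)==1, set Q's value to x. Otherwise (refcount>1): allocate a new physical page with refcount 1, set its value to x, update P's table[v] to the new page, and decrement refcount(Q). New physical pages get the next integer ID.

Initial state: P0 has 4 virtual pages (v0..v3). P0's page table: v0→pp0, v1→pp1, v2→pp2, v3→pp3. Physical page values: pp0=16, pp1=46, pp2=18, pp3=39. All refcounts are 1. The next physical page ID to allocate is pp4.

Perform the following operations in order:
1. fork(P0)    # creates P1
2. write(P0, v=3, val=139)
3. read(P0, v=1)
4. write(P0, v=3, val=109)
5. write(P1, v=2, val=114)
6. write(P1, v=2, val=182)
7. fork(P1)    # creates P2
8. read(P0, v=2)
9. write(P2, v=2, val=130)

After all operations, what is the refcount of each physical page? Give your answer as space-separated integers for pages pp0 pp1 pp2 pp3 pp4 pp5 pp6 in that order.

Answer: 3 3 1 2 1 1 1

Derivation:
Op 1: fork(P0) -> P1. 4 ppages; refcounts: pp0:2 pp1:2 pp2:2 pp3:2
Op 2: write(P0, v3, 139). refcount(pp3)=2>1 -> COPY to pp4. 5 ppages; refcounts: pp0:2 pp1:2 pp2:2 pp3:1 pp4:1
Op 3: read(P0, v1) -> 46. No state change.
Op 4: write(P0, v3, 109). refcount(pp4)=1 -> write in place. 5 ppages; refcounts: pp0:2 pp1:2 pp2:2 pp3:1 pp4:1
Op 5: write(P1, v2, 114). refcount(pp2)=2>1 -> COPY to pp5. 6 ppages; refcounts: pp0:2 pp1:2 pp2:1 pp3:1 pp4:1 pp5:1
Op 6: write(P1, v2, 182). refcount(pp5)=1 -> write in place. 6 ppages; refcounts: pp0:2 pp1:2 pp2:1 pp3:1 pp4:1 pp5:1
Op 7: fork(P1) -> P2. 6 ppages; refcounts: pp0:3 pp1:3 pp2:1 pp3:2 pp4:1 pp5:2
Op 8: read(P0, v2) -> 18. No state change.
Op 9: write(P2, v2, 130). refcount(pp5)=2>1 -> COPY to pp6. 7 ppages; refcounts: pp0:3 pp1:3 pp2:1 pp3:2 pp4:1 pp5:1 pp6:1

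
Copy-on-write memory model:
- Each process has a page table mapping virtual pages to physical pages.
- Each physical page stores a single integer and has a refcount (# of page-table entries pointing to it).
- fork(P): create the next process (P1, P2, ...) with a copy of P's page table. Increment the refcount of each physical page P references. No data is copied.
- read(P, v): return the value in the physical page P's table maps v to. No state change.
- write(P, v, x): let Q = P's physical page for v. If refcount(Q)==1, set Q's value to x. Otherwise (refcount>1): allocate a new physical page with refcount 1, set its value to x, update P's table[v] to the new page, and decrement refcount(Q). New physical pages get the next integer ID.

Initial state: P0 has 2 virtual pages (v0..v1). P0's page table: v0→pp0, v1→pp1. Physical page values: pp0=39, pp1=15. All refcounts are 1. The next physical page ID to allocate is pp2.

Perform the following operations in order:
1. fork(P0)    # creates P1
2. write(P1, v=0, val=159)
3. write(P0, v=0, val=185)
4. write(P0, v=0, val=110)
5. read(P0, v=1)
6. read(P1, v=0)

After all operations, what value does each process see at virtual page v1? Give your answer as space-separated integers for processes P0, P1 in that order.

Op 1: fork(P0) -> P1. 2 ppages; refcounts: pp0:2 pp1:2
Op 2: write(P1, v0, 159). refcount(pp0)=2>1 -> COPY to pp2. 3 ppages; refcounts: pp0:1 pp1:2 pp2:1
Op 3: write(P0, v0, 185). refcount(pp0)=1 -> write in place. 3 ppages; refcounts: pp0:1 pp1:2 pp2:1
Op 4: write(P0, v0, 110). refcount(pp0)=1 -> write in place. 3 ppages; refcounts: pp0:1 pp1:2 pp2:1
Op 5: read(P0, v1) -> 15. No state change.
Op 6: read(P1, v0) -> 159. No state change.
P0: v1 -> pp1 = 15
P1: v1 -> pp1 = 15

Answer: 15 15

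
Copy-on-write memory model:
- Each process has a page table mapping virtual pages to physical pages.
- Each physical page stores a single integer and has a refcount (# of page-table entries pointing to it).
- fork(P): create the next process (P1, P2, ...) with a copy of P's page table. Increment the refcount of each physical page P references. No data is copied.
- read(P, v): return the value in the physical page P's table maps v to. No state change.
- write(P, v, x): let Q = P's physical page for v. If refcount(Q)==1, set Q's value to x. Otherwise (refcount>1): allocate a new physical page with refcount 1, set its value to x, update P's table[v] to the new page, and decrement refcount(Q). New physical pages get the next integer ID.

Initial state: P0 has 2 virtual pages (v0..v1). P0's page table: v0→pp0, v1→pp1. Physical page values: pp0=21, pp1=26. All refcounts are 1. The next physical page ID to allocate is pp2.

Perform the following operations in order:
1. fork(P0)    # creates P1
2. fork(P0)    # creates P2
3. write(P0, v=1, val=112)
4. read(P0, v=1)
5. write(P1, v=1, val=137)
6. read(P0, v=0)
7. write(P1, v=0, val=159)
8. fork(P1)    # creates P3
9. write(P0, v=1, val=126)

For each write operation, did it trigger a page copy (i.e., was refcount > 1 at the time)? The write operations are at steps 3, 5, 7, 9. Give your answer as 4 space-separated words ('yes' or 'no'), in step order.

Op 1: fork(P0) -> P1. 2 ppages; refcounts: pp0:2 pp1:2
Op 2: fork(P0) -> P2. 2 ppages; refcounts: pp0:3 pp1:3
Op 3: write(P0, v1, 112). refcount(pp1)=3>1 -> COPY to pp2. 3 ppages; refcounts: pp0:3 pp1:2 pp2:1
Op 4: read(P0, v1) -> 112. No state change.
Op 5: write(P1, v1, 137). refcount(pp1)=2>1 -> COPY to pp3. 4 ppages; refcounts: pp0:3 pp1:1 pp2:1 pp3:1
Op 6: read(P0, v0) -> 21. No state change.
Op 7: write(P1, v0, 159). refcount(pp0)=3>1 -> COPY to pp4. 5 ppages; refcounts: pp0:2 pp1:1 pp2:1 pp3:1 pp4:1
Op 8: fork(P1) -> P3. 5 ppages; refcounts: pp0:2 pp1:1 pp2:1 pp3:2 pp4:2
Op 9: write(P0, v1, 126). refcount(pp2)=1 -> write in place. 5 ppages; refcounts: pp0:2 pp1:1 pp2:1 pp3:2 pp4:2

yes yes yes no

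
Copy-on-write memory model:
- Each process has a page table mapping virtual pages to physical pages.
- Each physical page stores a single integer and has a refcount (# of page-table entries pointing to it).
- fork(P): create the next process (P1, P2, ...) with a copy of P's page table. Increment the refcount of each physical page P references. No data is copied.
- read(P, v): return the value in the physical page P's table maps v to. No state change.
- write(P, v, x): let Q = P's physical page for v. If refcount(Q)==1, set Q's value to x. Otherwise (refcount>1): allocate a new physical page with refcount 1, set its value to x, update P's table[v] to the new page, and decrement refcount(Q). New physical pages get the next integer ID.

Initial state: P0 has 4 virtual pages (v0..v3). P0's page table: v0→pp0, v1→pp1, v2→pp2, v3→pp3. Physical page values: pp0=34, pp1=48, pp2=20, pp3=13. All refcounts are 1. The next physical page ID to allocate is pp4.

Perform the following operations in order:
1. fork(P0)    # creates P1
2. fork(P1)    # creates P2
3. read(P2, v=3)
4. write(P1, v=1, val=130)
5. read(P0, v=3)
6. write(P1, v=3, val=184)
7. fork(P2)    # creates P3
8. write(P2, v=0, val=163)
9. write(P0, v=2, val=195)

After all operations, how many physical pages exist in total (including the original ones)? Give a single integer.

Op 1: fork(P0) -> P1. 4 ppages; refcounts: pp0:2 pp1:2 pp2:2 pp3:2
Op 2: fork(P1) -> P2. 4 ppages; refcounts: pp0:3 pp1:3 pp2:3 pp3:3
Op 3: read(P2, v3) -> 13. No state change.
Op 4: write(P1, v1, 130). refcount(pp1)=3>1 -> COPY to pp4. 5 ppages; refcounts: pp0:3 pp1:2 pp2:3 pp3:3 pp4:1
Op 5: read(P0, v3) -> 13. No state change.
Op 6: write(P1, v3, 184). refcount(pp3)=3>1 -> COPY to pp5. 6 ppages; refcounts: pp0:3 pp1:2 pp2:3 pp3:2 pp4:1 pp5:1
Op 7: fork(P2) -> P3. 6 ppages; refcounts: pp0:4 pp1:3 pp2:4 pp3:3 pp4:1 pp5:1
Op 8: write(P2, v0, 163). refcount(pp0)=4>1 -> COPY to pp6. 7 ppages; refcounts: pp0:3 pp1:3 pp2:4 pp3:3 pp4:1 pp5:1 pp6:1
Op 9: write(P0, v2, 195). refcount(pp2)=4>1 -> COPY to pp7. 8 ppages; refcounts: pp0:3 pp1:3 pp2:3 pp3:3 pp4:1 pp5:1 pp6:1 pp7:1

Answer: 8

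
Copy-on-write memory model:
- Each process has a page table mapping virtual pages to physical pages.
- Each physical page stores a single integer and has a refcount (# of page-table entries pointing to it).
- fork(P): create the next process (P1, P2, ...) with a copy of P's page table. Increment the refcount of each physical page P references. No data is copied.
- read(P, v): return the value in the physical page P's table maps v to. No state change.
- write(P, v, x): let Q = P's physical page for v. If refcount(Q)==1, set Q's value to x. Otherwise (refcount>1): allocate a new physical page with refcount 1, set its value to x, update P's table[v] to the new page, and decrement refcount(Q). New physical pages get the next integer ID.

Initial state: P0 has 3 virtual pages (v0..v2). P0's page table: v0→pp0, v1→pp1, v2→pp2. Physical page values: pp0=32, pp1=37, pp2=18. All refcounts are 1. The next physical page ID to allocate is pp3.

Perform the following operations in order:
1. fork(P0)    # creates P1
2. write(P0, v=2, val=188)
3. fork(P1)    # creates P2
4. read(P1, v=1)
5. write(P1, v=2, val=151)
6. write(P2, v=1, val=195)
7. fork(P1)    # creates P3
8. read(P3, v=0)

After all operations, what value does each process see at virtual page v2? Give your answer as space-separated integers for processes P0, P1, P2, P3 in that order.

Answer: 188 151 18 151

Derivation:
Op 1: fork(P0) -> P1. 3 ppages; refcounts: pp0:2 pp1:2 pp2:2
Op 2: write(P0, v2, 188). refcount(pp2)=2>1 -> COPY to pp3. 4 ppages; refcounts: pp0:2 pp1:2 pp2:1 pp3:1
Op 3: fork(P1) -> P2. 4 ppages; refcounts: pp0:3 pp1:3 pp2:2 pp3:1
Op 4: read(P1, v1) -> 37. No state change.
Op 5: write(P1, v2, 151). refcount(pp2)=2>1 -> COPY to pp4. 5 ppages; refcounts: pp0:3 pp1:3 pp2:1 pp3:1 pp4:1
Op 6: write(P2, v1, 195). refcount(pp1)=3>1 -> COPY to pp5. 6 ppages; refcounts: pp0:3 pp1:2 pp2:1 pp3:1 pp4:1 pp5:1
Op 7: fork(P1) -> P3. 6 ppages; refcounts: pp0:4 pp1:3 pp2:1 pp3:1 pp4:2 pp5:1
Op 8: read(P3, v0) -> 32. No state change.
P0: v2 -> pp3 = 188
P1: v2 -> pp4 = 151
P2: v2 -> pp2 = 18
P3: v2 -> pp4 = 151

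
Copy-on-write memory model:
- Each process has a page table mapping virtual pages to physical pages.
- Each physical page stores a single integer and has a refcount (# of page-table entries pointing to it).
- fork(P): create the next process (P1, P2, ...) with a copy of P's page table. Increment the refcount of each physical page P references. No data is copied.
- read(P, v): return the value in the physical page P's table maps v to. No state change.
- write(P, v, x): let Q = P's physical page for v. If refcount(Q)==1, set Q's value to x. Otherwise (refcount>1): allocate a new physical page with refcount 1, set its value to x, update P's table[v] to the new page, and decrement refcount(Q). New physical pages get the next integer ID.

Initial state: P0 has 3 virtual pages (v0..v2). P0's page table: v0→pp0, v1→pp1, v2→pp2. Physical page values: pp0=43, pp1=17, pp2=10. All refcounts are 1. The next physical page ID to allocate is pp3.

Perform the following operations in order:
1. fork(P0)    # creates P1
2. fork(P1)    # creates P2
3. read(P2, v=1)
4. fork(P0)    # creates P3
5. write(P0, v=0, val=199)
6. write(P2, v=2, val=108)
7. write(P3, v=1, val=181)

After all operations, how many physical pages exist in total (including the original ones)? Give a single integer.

Answer: 6

Derivation:
Op 1: fork(P0) -> P1. 3 ppages; refcounts: pp0:2 pp1:2 pp2:2
Op 2: fork(P1) -> P2. 3 ppages; refcounts: pp0:3 pp1:3 pp2:3
Op 3: read(P2, v1) -> 17. No state change.
Op 4: fork(P0) -> P3. 3 ppages; refcounts: pp0:4 pp1:4 pp2:4
Op 5: write(P0, v0, 199). refcount(pp0)=4>1 -> COPY to pp3. 4 ppages; refcounts: pp0:3 pp1:4 pp2:4 pp3:1
Op 6: write(P2, v2, 108). refcount(pp2)=4>1 -> COPY to pp4. 5 ppages; refcounts: pp0:3 pp1:4 pp2:3 pp3:1 pp4:1
Op 7: write(P3, v1, 181). refcount(pp1)=4>1 -> COPY to pp5. 6 ppages; refcounts: pp0:3 pp1:3 pp2:3 pp3:1 pp4:1 pp5:1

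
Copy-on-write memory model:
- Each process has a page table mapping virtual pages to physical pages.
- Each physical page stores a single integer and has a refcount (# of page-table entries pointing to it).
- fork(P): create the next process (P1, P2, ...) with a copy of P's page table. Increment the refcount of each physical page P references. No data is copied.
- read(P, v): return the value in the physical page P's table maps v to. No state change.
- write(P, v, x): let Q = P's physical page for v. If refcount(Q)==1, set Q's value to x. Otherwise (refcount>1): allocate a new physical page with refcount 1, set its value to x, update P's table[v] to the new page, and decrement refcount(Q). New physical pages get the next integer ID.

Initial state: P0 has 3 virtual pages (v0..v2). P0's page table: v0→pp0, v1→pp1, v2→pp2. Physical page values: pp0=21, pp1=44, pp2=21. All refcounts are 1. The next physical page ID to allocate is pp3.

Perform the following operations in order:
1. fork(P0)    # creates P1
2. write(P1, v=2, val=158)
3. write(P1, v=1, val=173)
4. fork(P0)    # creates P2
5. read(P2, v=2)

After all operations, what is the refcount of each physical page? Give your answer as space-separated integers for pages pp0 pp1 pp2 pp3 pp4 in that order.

Op 1: fork(P0) -> P1. 3 ppages; refcounts: pp0:2 pp1:2 pp2:2
Op 2: write(P1, v2, 158). refcount(pp2)=2>1 -> COPY to pp3. 4 ppages; refcounts: pp0:2 pp1:2 pp2:1 pp3:1
Op 3: write(P1, v1, 173). refcount(pp1)=2>1 -> COPY to pp4. 5 ppages; refcounts: pp0:2 pp1:1 pp2:1 pp3:1 pp4:1
Op 4: fork(P0) -> P2. 5 ppages; refcounts: pp0:3 pp1:2 pp2:2 pp3:1 pp4:1
Op 5: read(P2, v2) -> 21. No state change.

Answer: 3 2 2 1 1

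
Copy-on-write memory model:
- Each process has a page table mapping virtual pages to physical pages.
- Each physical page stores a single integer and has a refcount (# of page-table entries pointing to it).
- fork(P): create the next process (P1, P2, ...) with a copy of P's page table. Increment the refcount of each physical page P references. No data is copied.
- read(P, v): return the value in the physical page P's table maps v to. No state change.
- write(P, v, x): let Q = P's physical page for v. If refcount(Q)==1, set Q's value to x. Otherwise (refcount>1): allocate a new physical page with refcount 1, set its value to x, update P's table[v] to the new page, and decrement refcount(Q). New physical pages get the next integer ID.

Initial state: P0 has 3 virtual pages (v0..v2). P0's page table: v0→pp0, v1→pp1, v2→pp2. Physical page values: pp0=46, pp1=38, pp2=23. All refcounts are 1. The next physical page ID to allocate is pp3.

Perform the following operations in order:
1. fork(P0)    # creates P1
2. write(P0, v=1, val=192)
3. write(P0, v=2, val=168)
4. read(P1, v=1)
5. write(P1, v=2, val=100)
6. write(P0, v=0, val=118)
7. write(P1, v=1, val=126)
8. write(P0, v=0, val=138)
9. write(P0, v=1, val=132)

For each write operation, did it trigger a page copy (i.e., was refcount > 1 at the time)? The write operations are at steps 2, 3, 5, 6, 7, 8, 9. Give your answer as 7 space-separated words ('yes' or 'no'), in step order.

Op 1: fork(P0) -> P1. 3 ppages; refcounts: pp0:2 pp1:2 pp2:2
Op 2: write(P0, v1, 192). refcount(pp1)=2>1 -> COPY to pp3. 4 ppages; refcounts: pp0:2 pp1:1 pp2:2 pp3:1
Op 3: write(P0, v2, 168). refcount(pp2)=2>1 -> COPY to pp4. 5 ppages; refcounts: pp0:2 pp1:1 pp2:1 pp3:1 pp4:1
Op 4: read(P1, v1) -> 38. No state change.
Op 5: write(P1, v2, 100). refcount(pp2)=1 -> write in place. 5 ppages; refcounts: pp0:2 pp1:1 pp2:1 pp3:1 pp4:1
Op 6: write(P0, v0, 118). refcount(pp0)=2>1 -> COPY to pp5. 6 ppages; refcounts: pp0:1 pp1:1 pp2:1 pp3:1 pp4:1 pp5:1
Op 7: write(P1, v1, 126). refcount(pp1)=1 -> write in place. 6 ppages; refcounts: pp0:1 pp1:1 pp2:1 pp3:1 pp4:1 pp5:1
Op 8: write(P0, v0, 138). refcount(pp5)=1 -> write in place. 6 ppages; refcounts: pp0:1 pp1:1 pp2:1 pp3:1 pp4:1 pp5:1
Op 9: write(P0, v1, 132). refcount(pp3)=1 -> write in place. 6 ppages; refcounts: pp0:1 pp1:1 pp2:1 pp3:1 pp4:1 pp5:1

yes yes no yes no no no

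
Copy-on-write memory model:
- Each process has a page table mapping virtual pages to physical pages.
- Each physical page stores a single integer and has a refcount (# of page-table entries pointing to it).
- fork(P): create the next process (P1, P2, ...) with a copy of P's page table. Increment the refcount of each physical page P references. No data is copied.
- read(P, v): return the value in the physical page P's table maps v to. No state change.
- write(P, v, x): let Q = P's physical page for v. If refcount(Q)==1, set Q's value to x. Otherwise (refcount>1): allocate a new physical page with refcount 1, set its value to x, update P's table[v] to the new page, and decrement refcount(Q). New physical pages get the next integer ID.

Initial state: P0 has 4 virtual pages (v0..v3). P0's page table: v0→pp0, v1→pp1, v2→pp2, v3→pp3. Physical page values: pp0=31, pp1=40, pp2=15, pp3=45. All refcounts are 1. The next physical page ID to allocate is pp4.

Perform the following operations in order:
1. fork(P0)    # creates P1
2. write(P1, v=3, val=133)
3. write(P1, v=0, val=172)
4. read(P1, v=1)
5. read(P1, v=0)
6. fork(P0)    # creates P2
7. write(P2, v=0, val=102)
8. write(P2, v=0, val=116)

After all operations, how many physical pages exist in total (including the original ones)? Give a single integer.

Answer: 7

Derivation:
Op 1: fork(P0) -> P1. 4 ppages; refcounts: pp0:2 pp1:2 pp2:2 pp3:2
Op 2: write(P1, v3, 133). refcount(pp3)=2>1 -> COPY to pp4. 5 ppages; refcounts: pp0:2 pp1:2 pp2:2 pp3:1 pp4:1
Op 3: write(P1, v0, 172). refcount(pp0)=2>1 -> COPY to pp5. 6 ppages; refcounts: pp0:1 pp1:2 pp2:2 pp3:1 pp4:1 pp5:1
Op 4: read(P1, v1) -> 40. No state change.
Op 5: read(P1, v0) -> 172. No state change.
Op 6: fork(P0) -> P2. 6 ppages; refcounts: pp0:2 pp1:3 pp2:3 pp3:2 pp4:1 pp5:1
Op 7: write(P2, v0, 102). refcount(pp0)=2>1 -> COPY to pp6. 7 ppages; refcounts: pp0:1 pp1:3 pp2:3 pp3:2 pp4:1 pp5:1 pp6:1
Op 8: write(P2, v0, 116). refcount(pp6)=1 -> write in place. 7 ppages; refcounts: pp0:1 pp1:3 pp2:3 pp3:2 pp4:1 pp5:1 pp6:1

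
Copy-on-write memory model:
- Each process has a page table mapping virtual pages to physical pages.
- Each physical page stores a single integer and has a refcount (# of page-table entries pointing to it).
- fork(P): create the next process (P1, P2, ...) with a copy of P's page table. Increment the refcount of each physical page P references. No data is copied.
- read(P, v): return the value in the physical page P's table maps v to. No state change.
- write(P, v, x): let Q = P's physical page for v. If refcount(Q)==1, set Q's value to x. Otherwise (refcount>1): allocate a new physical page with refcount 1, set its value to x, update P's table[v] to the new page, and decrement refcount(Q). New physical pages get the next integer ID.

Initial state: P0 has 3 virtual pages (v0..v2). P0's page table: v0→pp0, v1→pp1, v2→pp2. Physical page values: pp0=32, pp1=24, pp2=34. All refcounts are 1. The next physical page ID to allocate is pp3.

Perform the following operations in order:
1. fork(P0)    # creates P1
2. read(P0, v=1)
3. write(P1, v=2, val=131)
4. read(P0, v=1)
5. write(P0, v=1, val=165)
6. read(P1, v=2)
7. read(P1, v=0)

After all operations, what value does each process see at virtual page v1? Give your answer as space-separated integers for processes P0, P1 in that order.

Op 1: fork(P0) -> P1. 3 ppages; refcounts: pp0:2 pp1:2 pp2:2
Op 2: read(P0, v1) -> 24. No state change.
Op 3: write(P1, v2, 131). refcount(pp2)=2>1 -> COPY to pp3. 4 ppages; refcounts: pp0:2 pp1:2 pp2:1 pp3:1
Op 4: read(P0, v1) -> 24. No state change.
Op 5: write(P0, v1, 165). refcount(pp1)=2>1 -> COPY to pp4. 5 ppages; refcounts: pp0:2 pp1:1 pp2:1 pp3:1 pp4:1
Op 6: read(P1, v2) -> 131. No state change.
Op 7: read(P1, v0) -> 32. No state change.
P0: v1 -> pp4 = 165
P1: v1 -> pp1 = 24

Answer: 165 24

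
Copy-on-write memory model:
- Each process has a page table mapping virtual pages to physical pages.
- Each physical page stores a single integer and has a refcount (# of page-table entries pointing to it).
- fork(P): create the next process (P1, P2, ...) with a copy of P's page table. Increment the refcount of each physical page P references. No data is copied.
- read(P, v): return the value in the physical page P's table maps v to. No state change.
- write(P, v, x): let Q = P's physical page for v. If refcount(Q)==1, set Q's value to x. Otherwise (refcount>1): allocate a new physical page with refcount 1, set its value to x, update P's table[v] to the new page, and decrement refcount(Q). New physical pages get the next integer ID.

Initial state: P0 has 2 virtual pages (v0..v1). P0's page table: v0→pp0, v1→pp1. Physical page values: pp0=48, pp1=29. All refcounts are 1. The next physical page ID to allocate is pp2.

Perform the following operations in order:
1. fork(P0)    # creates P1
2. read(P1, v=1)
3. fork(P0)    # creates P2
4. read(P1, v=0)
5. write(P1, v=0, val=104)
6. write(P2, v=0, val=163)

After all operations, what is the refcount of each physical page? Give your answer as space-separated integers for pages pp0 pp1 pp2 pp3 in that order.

Op 1: fork(P0) -> P1. 2 ppages; refcounts: pp0:2 pp1:2
Op 2: read(P1, v1) -> 29. No state change.
Op 3: fork(P0) -> P2. 2 ppages; refcounts: pp0:3 pp1:3
Op 4: read(P1, v0) -> 48. No state change.
Op 5: write(P1, v0, 104). refcount(pp0)=3>1 -> COPY to pp2. 3 ppages; refcounts: pp0:2 pp1:3 pp2:1
Op 6: write(P2, v0, 163). refcount(pp0)=2>1 -> COPY to pp3. 4 ppages; refcounts: pp0:1 pp1:3 pp2:1 pp3:1

Answer: 1 3 1 1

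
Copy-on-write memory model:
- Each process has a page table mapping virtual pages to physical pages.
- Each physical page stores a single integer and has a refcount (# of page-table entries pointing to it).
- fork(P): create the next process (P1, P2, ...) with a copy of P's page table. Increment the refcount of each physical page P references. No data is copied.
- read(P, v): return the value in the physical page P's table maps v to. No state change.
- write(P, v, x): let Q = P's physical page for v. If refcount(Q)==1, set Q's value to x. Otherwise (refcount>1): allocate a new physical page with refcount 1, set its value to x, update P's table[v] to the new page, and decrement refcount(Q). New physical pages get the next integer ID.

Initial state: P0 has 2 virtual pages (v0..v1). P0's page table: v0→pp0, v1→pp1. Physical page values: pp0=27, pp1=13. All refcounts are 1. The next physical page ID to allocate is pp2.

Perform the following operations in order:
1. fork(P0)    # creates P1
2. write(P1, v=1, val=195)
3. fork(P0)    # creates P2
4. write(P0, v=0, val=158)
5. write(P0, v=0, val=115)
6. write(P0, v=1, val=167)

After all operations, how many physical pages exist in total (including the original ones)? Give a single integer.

Op 1: fork(P0) -> P1. 2 ppages; refcounts: pp0:2 pp1:2
Op 2: write(P1, v1, 195). refcount(pp1)=2>1 -> COPY to pp2. 3 ppages; refcounts: pp0:2 pp1:1 pp2:1
Op 3: fork(P0) -> P2. 3 ppages; refcounts: pp0:3 pp1:2 pp2:1
Op 4: write(P0, v0, 158). refcount(pp0)=3>1 -> COPY to pp3. 4 ppages; refcounts: pp0:2 pp1:2 pp2:1 pp3:1
Op 5: write(P0, v0, 115). refcount(pp3)=1 -> write in place. 4 ppages; refcounts: pp0:2 pp1:2 pp2:1 pp3:1
Op 6: write(P0, v1, 167). refcount(pp1)=2>1 -> COPY to pp4. 5 ppages; refcounts: pp0:2 pp1:1 pp2:1 pp3:1 pp4:1

Answer: 5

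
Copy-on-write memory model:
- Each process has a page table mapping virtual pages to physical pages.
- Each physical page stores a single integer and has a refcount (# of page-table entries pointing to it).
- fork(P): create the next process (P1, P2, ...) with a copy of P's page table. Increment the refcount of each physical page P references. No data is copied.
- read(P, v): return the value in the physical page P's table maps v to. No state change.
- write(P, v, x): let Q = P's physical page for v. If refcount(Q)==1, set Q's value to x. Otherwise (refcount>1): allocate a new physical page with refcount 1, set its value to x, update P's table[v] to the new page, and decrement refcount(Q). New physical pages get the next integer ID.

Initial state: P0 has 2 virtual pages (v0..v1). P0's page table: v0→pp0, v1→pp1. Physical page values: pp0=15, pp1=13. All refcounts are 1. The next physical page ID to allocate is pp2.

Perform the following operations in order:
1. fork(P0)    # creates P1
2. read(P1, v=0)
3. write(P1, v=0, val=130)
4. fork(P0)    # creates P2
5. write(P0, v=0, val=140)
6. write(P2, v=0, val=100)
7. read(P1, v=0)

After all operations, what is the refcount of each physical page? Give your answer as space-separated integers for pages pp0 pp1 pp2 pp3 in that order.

Answer: 1 3 1 1

Derivation:
Op 1: fork(P0) -> P1. 2 ppages; refcounts: pp0:2 pp1:2
Op 2: read(P1, v0) -> 15. No state change.
Op 3: write(P1, v0, 130). refcount(pp0)=2>1 -> COPY to pp2. 3 ppages; refcounts: pp0:1 pp1:2 pp2:1
Op 4: fork(P0) -> P2. 3 ppages; refcounts: pp0:2 pp1:3 pp2:1
Op 5: write(P0, v0, 140). refcount(pp0)=2>1 -> COPY to pp3. 4 ppages; refcounts: pp0:1 pp1:3 pp2:1 pp3:1
Op 6: write(P2, v0, 100). refcount(pp0)=1 -> write in place. 4 ppages; refcounts: pp0:1 pp1:3 pp2:1 pp3:1
Op 7: read(P1, v0) -> 130. No state change.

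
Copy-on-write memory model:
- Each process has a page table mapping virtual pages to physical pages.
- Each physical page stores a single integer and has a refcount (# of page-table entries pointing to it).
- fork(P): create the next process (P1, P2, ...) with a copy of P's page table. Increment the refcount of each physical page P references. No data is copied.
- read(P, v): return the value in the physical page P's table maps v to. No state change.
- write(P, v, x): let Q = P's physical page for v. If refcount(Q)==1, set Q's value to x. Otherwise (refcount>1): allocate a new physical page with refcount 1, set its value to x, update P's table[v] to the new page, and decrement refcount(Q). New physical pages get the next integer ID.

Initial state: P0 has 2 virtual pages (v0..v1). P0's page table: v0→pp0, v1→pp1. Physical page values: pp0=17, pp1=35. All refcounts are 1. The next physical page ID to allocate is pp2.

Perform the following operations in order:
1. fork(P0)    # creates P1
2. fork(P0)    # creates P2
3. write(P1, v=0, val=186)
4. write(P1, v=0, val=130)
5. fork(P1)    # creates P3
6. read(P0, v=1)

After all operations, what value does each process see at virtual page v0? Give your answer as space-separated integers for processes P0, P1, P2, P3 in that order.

Op 1: fork(P0) -> P1. 2 ppages; refcounts: pp0:2 pp1:2
Op 2: fork(P0) -> P2. 2 ppages; refcounts: pp0:3 pp1:3
Op 3: write(P1, v0, 186). refcount(pp0)=3>1 -> COPY to pp2. 3 ppages; refcounts: pp0:2 pp1:3 pp2:1
Op 4: write(P1, v0, 130). refcount(pp2)=1 -> write in place. 3 ppages; refcounts: pp0:2 pp1:3 pp2:1
Op 5: fork(P1) -> P3. 3 ppages; refcounts: pp0:2 pp1:4 pp2:2
Op 6: read(P0, v1) -> 35. No state change.
P0: v0 -> pp0 = 17
P1: v0 -> pp2 = 130
P2: v0 -> pp0 = 17
P3: v0 -> pp2 = 130

Answer: 17 130 17 130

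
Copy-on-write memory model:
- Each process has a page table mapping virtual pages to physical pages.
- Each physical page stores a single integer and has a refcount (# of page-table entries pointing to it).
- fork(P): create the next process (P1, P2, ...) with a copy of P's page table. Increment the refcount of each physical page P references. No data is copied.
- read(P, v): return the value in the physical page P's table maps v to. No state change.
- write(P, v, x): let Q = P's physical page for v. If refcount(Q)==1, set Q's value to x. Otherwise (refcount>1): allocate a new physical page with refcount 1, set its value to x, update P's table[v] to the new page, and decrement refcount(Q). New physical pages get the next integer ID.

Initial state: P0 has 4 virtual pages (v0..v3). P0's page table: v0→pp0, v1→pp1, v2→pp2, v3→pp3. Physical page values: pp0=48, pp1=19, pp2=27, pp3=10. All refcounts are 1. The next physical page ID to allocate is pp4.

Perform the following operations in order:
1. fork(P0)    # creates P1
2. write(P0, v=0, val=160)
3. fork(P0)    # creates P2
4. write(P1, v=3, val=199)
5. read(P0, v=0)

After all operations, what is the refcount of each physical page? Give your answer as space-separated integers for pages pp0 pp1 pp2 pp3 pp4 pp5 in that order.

Op 1: fork(P0) -> P1. 4 ppages; refcounts: pp0:2 pp1:2 pp2:2 pp3:2
Op 2: write(P0, v0, 160). refcount(pp0)=2>1 -> COPY to pp4. 5 ppages; refcounts: pp0:1 pp1:2 pp2:2 pp3:2 pp4:1
Op 3: fork(P0) -> P2. 5 ppages; refcounts: pp0:1 pp1:3 pp2:3 pp3:3 pp4:2
Op 4: write(P1, v3, 199). refcount(pp3)=3>1 -> COPY to pp5. 6 ppages; refcounts: pp0:1 pp1:3 pp2:3 pp3:2 pp4:2 pp5:1
Op 5: read(P0, v0) -> 160. No state change.

Answer: 1 3 3 2 2 1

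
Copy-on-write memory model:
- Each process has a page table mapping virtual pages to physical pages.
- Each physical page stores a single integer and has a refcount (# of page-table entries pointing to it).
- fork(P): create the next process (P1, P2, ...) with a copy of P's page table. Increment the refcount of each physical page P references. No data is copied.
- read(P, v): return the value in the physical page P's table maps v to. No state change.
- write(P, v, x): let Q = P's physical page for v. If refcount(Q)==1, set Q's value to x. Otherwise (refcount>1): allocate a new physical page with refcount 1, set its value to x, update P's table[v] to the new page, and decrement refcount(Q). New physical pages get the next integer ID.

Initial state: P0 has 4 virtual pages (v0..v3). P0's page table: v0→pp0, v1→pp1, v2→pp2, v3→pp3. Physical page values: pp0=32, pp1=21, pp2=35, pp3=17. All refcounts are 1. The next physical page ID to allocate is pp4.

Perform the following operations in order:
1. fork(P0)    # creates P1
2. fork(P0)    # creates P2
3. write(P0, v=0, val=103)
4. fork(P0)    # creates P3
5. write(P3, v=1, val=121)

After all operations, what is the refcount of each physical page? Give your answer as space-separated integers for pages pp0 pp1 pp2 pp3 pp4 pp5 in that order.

Answer: 2 3 4 4 2 1

Derivation:
Op 1: fork(P0) -> P1. 4 ppages; refcounts: pp0:2 pp1:2 pp2:2 pp3:2
Op 2: fork(P0) -> P2. 4 ppages; refcounts: pp0:3 pp1:3 pp2:3 pp3:3
Op 3: write(P0, v0, 103). refcount(pp0)=3>1 -> COPY to pp4. 5 ppages; refcounts: pp0:2 pp1:3 pp2:3 pp3:3 pp4:1
Op 4: fork(P0) -> P3. 5 ppages; refcounts: pp0:2 pp1:4 pp2:4 pp3:4 pp4:2
Op 5: write(P3, v1, 121). refcount(pp1)=4>1 -> COPY to pp5. 6 ppages; refcounts: pp0:2 pp1:3 pp2:4 pp3:4 pp4:2 pp5:1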